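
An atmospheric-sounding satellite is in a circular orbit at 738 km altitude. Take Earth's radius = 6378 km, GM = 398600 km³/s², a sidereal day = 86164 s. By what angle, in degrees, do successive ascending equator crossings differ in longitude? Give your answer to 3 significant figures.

Semi-major axis a = 6378 + 738 = 7116 km. Period T = 2π√(a³/μ) = 2π√(7116³/398600) = 5974.0 s = 99.57 min.
During one orbit Earth rotates (5974.0 / 86164) × 360° = 24.96°.

25.0°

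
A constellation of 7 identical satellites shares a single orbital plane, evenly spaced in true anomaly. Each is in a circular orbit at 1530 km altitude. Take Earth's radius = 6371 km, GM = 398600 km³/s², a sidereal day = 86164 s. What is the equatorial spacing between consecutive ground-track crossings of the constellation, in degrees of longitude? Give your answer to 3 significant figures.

Semi-major axis a = 6371 + 1530 = 7901 km. Period T = 2π√(a³/μ) = 2π√(7901³/398600) = 6989.3 s = 116.49 min.
Single-satellite node shift = (6989.3/86164) × 360° = 29.20°.
With 7 satellites evenly phased, successive equator crossings are 29.20/7 = 4.172° apart.

4.17°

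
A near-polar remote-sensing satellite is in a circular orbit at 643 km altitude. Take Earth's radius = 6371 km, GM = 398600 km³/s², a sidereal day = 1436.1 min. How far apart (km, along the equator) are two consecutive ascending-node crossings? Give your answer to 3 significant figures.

Semi-major axis a = 6371 + 643 = 7014 km. Period T = 2π√(a³/μ) = 2π√(7014³/398600) = 5846.0 s = 97.43 min.
During one orbit Earth rotates (5846.0 / 86166) × 360° = 24.42°.
At the equator that is 24.42° × (2π·6371/360) km/° = 24.42 × 111.2 = 2716 km.

2720 km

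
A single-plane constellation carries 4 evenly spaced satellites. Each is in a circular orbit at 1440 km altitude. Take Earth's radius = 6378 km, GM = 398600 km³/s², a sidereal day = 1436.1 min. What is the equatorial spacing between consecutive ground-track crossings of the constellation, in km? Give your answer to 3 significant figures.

Semi-major axis a = 6378 + 1440 = 7818 km. Period T = 2π√(a³/μ) = 2π√(7818³/398600) = 6879.5 s = 114.66 min.
Single-satellite node shift = (6879.5/86166) × 360° = 28.74°.
With 4 satellites evenly phased, successive equator crossings are 28.74/4 = 7.186° apart.
That is 7.186 × 111.3 = 800 km at the equator.

800 km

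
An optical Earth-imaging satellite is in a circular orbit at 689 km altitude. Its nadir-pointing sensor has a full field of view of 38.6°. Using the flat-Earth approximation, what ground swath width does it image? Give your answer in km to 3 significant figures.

Half-angle = 38.6°/2 = 19.3°.
Swath width ≈ 2h·tan(θ/2) = 2 × 689 × tan(19.3°) = 482.6 km.

483 km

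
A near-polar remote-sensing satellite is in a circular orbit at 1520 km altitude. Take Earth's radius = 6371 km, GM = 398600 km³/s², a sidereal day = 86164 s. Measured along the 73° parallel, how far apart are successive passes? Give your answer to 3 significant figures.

948 km

Semi-major axis a = 6371 + 1520 = 7891 km. Period T = 2π√(a³/μ) = 2π√(7891³/398600) = 6976.0 s = 116.27 min.
Node shift per orbit = (6976.0/86164) × 360° = 29.15°.
Equatorial spacing = 29.15 × 111.2 km/° = 3241 km.
At 73° latitude, spacing = 3241 × cos(73°) = 948 km.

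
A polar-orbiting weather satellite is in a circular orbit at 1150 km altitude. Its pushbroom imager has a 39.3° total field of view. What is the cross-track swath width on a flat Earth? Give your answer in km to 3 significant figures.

821 km

Half-angle = 39.3°/2 = 19.65°.
Swath width ≈ 2h·tan(θ/2) = 2 × 1150 × tan(19.65°) = 821.3 km.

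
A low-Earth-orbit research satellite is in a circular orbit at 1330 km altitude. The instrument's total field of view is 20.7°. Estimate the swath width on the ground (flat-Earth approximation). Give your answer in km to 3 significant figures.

486 km

Half-angle = 20.7°/2 = 10.35°.
Swath width ≈ 2h·tan(θ/2) = 2 × 1330 × tan(10.35°) = 485.8 km.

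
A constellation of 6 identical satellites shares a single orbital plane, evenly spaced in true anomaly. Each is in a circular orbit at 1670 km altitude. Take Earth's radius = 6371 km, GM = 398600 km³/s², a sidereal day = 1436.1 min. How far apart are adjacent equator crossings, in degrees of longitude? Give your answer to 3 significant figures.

5.00°

Semi-major axis a = 6371 + 1670 = 8041 km. Period T = 2π√(a³/μ) = 2π√(8041³/398600) = 7175.9 s = 119.60 min.
Single-satellite node shift = (7175.9/86166) × 360° = 29.98°.
With 6 satellites evenly phased, successive equator crossings are 29.98/6 = 4.997° apart.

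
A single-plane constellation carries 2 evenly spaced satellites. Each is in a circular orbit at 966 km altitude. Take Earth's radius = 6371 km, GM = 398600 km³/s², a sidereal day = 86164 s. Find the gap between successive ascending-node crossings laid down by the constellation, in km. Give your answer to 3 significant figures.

Semi-major axis a = 6371 + 966 = 7337 km. Period T = 2π√(a³/μ) = 2π√(7337³/398600) = 6254.4 s = 104.24 min.
Single-satellite node shift = (6254.4/86164) × 360° = 26.13°.
With 2 satellites evenly phased, successive equator crossings are 26.13/2 = 13.066° apart.
That is 13.066 × 111.2 = 1453 km at the equator.

1450 km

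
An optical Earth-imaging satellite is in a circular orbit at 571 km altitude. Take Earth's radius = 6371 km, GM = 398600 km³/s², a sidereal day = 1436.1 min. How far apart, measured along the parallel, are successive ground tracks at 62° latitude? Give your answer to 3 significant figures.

Semi-major axis a = 6371 + 571 = 6942 km. Period T = 2π√(a³/μ) = 2π√(6942³/398600) = 5756.2 s = 95.94 min.
Node shift per orbit = (5756.2/86166) × 360° = 24.05°.
Equatorial spacing = 24.05 × 111.2 km/° = 2674 km.
At 62° latitude, spacing = 2674 × cos(62°) = 1255 km.

1260 km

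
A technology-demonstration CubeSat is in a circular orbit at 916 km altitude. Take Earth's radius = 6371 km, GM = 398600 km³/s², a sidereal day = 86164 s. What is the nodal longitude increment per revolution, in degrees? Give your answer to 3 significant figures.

Semi-major axis a = 6371 + 916 = 7287 km. Period T = 2π√(a³/μ) = 2π√(7287³/398600) = 6190.6 s = 103.18 min.
During one orbit Earth rotates (6190.6 / 86164) × 360° = 25.86°.

25.9°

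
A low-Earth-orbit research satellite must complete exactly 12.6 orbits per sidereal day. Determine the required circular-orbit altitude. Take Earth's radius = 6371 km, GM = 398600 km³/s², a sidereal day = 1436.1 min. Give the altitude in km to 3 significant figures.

1420 km

Required period T = 86166 / 12.6 = 6838.6 s.
From T = 2π√(a³/μ): a = (μ T²/4π²)^(1/3) = (398600 × 6838.6² / 4π²)^(1/3) = 7787 km.
Altitude h = a − R = 7787 − 6371 = 1416 km.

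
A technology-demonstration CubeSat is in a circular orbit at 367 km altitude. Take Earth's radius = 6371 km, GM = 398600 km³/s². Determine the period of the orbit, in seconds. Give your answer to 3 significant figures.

Semi-major axis a = 6371 + 367 = 6738 km. Period T = 2π√(a³/μ) = 2π√(6738³/398600) = 5504.4 s = 91.74 min.

5500 seconds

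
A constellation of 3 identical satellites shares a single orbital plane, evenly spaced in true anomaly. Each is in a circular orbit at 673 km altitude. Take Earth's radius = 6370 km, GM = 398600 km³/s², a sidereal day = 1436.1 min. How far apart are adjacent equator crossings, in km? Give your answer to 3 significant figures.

Semi-major axis a = 6370 + 673 = 7043 km. Period T = 2π√(a³/μ) = 2π√(7043³/398600) = 5882.3 s = 98.04 min.
Single-satellite node shift = (5882.3/86166) × 360° = 24.58°.
With 3 satellites evenly phased, successive equator crossings are 24.58/3 = 8.192° apart.
That is 8.192 × 111.2 = 911 km at the equator.

911 km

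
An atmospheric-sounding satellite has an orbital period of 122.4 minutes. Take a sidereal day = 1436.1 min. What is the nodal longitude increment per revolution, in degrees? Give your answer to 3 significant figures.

30.7°

T = 122.4 min = 7344.0 s.
During one orbit Earth rotates (7344.0 / 86166) × 360° = 30.68°.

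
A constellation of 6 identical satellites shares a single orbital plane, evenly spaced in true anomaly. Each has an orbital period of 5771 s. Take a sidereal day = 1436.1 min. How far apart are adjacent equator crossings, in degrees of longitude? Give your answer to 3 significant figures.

4.02°

Single-satellite node shift = (5771.0/86166) × 360° = 24.11°.
With 6 satellites evenly phased, successive equator crossings are 24.11/6 = 4.019° apart.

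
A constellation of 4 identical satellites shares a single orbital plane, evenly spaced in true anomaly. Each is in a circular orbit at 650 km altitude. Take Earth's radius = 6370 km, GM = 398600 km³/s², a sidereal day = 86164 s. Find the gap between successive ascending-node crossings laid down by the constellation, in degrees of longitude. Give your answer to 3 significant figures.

6.11°

Semi-major axis a = 6370 + 650 = 7020 km. Period T = 2π√(a³/μ) = 2π√(7020³/398600) = 5853.5 s = 97.56 min.
Single-satellite node shift = (5853.5/86164) × 360° = 24.46°.
With 4 satellites evenly phased, successive equator crossings are 24.46/4 = 6.114° apart.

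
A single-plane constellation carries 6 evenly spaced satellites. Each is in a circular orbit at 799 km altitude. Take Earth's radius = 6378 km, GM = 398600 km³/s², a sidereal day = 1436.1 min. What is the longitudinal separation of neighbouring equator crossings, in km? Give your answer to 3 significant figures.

469 km

Semi-major axis a = 6378 + 799 = 7177 km. Period T = 2π√(a³/μ) = 2π√(7177³/398600) = 6051.0 s = 100.85 min.
Single-satellite node shift = (6051.0/86166) × 360° = 25.28°.
With 6 satellites evenly phased, successive equator crossings are 25.28/6 = 4.213° apart.
That is 4.213 × 111.3 = 469 km at the equator.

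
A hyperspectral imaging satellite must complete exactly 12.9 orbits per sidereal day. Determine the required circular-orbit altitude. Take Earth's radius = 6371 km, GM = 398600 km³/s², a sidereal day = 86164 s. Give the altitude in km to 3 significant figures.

1290 km

Required period T = 86164 / 12.9 = 6679.4 s.
From T = 2π√(a³/μ): a = (μ T²/4π²)^(1/3) = (398600 × 6679.4² / 4π²)^(1/3) = 7666 km.
Altitude h = a − R = 7666 − 6371 = 1295 km.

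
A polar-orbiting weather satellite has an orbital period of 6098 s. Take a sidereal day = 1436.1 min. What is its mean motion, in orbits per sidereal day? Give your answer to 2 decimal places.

14.13

Orbits per sidereal day = 86166 / 6098.0 = 14.130.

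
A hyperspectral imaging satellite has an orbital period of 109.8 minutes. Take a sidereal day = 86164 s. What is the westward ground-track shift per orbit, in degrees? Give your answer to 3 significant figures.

T = 109.8 min = 6588.0 s.
During one orbit Earth rotates (6588.0 / 86164) × 360° = 27.53°.

27.5°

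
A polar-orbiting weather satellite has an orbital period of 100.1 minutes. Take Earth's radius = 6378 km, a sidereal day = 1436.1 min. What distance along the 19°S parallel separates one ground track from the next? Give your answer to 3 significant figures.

T = 100.1 min = 6006.0 s.
Node shift per orbit = (6006.0/86166) × 360° = 25.09°.
Equatorial spacing = 25.09 × 111.3 km/° = 2793 km.
At 19° latitude, spacing = 2793 × cos(19°) = 2641 km.

2640 km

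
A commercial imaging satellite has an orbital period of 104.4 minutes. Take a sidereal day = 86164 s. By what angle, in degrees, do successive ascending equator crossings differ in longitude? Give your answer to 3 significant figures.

T = 104.4 min = 6264.0 s.
During one orbit Earth rotates (6264.0 / 86164) × 360° = 26.17°.

26.2°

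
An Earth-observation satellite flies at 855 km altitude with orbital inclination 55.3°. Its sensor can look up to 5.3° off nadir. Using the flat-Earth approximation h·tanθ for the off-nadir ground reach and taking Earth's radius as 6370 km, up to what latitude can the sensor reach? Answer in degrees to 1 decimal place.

For a prograde orbit the ground track reaches latitude ±i = ±55.3°.
Sensor half-swath on the ground ≈ 855·tan(5.3°) = 79 km = 0.71° of latitude.
Maximum observable latitude ≈ 55.3 + 0.71 = 56.0°.

56.0°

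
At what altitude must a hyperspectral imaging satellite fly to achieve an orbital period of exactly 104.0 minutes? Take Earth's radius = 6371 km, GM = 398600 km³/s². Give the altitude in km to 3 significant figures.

955 km

T = 104.0 min = 6240.0 s.
From T = 2π√(a³/μ): a = (μ T²/4π²)^(1/3) = (398600 × 6240.0² / 4π²)^(1/3) = 7326 km.
Altitude h = a − R = 7326 − 6371 = 955 km.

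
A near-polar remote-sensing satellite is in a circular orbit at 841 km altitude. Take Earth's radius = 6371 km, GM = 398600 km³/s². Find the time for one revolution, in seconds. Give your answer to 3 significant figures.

Semi-major axis a = 6371 + 841 = 7212 km. Period T = 2π√(a³/μ) = 2π√(7212³/398600) = 6095.3 s = 101.59 min.

6100 seconds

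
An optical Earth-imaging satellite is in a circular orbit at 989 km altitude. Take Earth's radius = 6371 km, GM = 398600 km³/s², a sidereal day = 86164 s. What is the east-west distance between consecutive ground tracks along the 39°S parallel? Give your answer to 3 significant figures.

2270 km

Semi-major axis a = 6371 + 989 = 7360 km. Period T = 2π√(a³/μ) = 2π√(7360³/398600) = 6283.9 s = 104.73 min.
Node shift per orbit = (6283.9/86164) × 360° = 26.25°.
Equatorial spacing = 26.25 × 111.2 km/° = 2919 km.
At 39° latitude, spacing = 2919 × cos(39°) = 2269 km.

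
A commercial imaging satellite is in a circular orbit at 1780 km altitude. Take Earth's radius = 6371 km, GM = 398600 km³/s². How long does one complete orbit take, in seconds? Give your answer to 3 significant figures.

Semi-major axis a = 6371 + 1780 = 8151 km. Period T = 2π√(a³/μ) = 2π√(8151³/398600) = 7323.6 s = 122.06 min.

7320 seconds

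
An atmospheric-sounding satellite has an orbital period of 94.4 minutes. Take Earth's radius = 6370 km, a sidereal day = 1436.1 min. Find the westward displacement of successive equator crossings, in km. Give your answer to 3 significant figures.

T = 94.4 min = 5664.0 s.
During one orbit Earth rotates (5664.0 / 86166) × 360° = 23.66°.
At the equator that is 23.66° × (2π·6370/360) km/° = 23.66 × 111.2 = 2631 km.

2630 km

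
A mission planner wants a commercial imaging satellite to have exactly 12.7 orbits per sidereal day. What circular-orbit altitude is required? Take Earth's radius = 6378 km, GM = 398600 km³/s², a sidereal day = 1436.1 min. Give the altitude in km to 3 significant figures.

1370 km

Required period T = 86166 / 12.7 = 6784.7 s.
From T = 2π√(a³/μ): a = (μ T²/4π²)^(1/3) = (398600 × 6784.7² / 4π²)^(1/3) = 7746 km.
Altitude h = a − R = 7746 − 6378 = 1368 km.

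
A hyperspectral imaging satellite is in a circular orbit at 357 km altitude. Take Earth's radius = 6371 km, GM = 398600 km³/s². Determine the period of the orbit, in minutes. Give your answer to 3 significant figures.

Semi-major axis a = 6371 + 357 = 6728 km. Period T = 2π√(a³/μ) = 2π√(6728³/398600) = 5492.1 s = 91.54 min.

91.5 min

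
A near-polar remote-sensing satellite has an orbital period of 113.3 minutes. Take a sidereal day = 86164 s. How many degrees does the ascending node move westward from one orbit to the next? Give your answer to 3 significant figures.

28.4°

T = 113.3 min = 6798.0 s.
During one orbit Earth rotates (6798.0 / 86164) × 360° = 28.40°.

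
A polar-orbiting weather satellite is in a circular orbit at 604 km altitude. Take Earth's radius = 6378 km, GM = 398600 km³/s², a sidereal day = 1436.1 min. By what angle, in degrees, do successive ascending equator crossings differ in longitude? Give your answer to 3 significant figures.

Semi-major axis a = 6378 + 604 = 6982 km. Period T = 2π√(a³/μ) = 2π√(6982³/398600) = 5806.1 s = 96.77 min.
During one orbit Earth rotates (5806.1 / 86166) × 360° = 24.26°.

24.3°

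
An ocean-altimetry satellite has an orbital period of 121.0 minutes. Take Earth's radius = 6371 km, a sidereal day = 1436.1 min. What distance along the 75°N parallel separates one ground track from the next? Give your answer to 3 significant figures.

T = 121.0 min = 7260.0 s.
Node shift per orbit = (7260.0/86166) × 360° = 30.33°.
Equatorial spacing = 30.33 × 111.2 km/° = 3373 km.
At 75° latitude, spacing = 3373 × cos(75°) = 873 km.

873 km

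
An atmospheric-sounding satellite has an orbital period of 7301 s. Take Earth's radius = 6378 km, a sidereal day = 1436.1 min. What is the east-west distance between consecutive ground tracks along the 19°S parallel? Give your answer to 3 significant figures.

3210 km

Node shift per orbit = (7301.0/86166) × 360° = 30.50°.
Equatorial spacing = 30.50 × 111.3 km/° = 3396 km.
At 19° latitude, spacing = 3396 × cos(19°) = 3211 km.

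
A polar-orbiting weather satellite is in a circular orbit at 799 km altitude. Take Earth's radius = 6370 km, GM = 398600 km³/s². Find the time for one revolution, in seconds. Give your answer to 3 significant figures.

Semi-major axis a = 6370 + 799 = 7169 km. Period T = 2π√(a³/μ) = 2π√(7169³/398600) = 6040.9 s = 100.68 min.

6040 seconds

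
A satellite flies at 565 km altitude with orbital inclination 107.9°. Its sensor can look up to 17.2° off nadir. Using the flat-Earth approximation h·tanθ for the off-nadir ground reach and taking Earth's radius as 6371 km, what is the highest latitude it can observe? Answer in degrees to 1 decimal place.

73.7°

Retrograde orbit: the ground track reaches ±(180° − i) = ±(180 − 107.9) = ±72.1°.
Sensor half-swath on the ground ≈ 565·tan(17.2°) = 175 km = 1.57° of latitude.
Maximum observable latitude ≈ 72.1 + 1.57 = 73.7°.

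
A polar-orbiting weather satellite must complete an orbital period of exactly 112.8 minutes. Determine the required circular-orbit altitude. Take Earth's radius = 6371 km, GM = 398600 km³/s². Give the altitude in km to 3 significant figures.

1360 km

T = 112.8 min = 6768.0 s.
From T = 2π√(a³/μ): a = (μ T²/4π²)^(1/3) = (398600 × 6768.0² / 4π²)^(1/3) = 7733 km.
Altitude h = a − R = 7733 − 6371 = 1362 km.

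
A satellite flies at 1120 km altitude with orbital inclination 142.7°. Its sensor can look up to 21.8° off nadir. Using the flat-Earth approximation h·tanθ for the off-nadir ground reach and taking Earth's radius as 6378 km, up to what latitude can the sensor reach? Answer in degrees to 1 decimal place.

Retrograde orbit: the ground track reaches ±(180° − i) = ±(180 − 142.7) = ±37.3°.
Sensor half-swath on the ground ≈ 1120·tan(21.8°) = 448 km = 4.02° of latitude.
Maximum observable latitude ≈ 37.3 + 4.02 = 41.3°.

41.3°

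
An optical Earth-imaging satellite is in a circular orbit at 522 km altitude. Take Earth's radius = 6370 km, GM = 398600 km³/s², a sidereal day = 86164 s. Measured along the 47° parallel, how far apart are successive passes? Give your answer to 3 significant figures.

1800 km

Semi-major axis a = 6370 + 522 = 6892 km. Period T = 2π√(a³/μ) = 2π√(6892³/398600) = 5694.2 s = 94.90 min.
Node shift per orbit = (5694.2/86164) × 360° = 23.79°.
Equatorial spacing = 23.79 × 111.2 km/° = 2645 km.
At 47° latitude, spacing = 2645 × cos(47°) = 1804 km.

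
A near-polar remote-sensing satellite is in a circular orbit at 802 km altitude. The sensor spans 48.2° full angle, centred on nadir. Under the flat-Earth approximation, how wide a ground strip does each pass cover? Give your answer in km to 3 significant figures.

718 km

Half-angle = 48.2°/2 = 24.1°.
Swath width ≈ 2h·tan(θ/2) = 2 × 802 × tan(24.1°) = 717.5 km.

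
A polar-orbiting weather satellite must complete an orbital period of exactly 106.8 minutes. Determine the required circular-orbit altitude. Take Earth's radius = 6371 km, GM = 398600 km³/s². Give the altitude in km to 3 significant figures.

1090 km

T = 106.8 min = 6408.0 s.
From T = 2π√(a³/μ): a = (μ T²/4π²)^(1/3) = (398600 × 6408.0² / 4π²)^(1/3) = 7457 km.
Altitude h = a − R = 7457 − 6371 = 1086 km.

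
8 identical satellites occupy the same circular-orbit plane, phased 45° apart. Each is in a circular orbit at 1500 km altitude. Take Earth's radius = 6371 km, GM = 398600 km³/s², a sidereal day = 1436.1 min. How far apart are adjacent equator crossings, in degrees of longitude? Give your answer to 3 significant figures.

3.63°

Semi-major axis a = 6371 + 1500 = 7871 km. Period T = 2π√(a³/μ) = 2π√(7871³/398600) = 6949.5 s = 115.83 min.
Single-satellite node shift = (6949.5/86166) × 360° = 29.04°.
With 8 satellites evenly phased, successive equator crossings are 29.04/8 = 3.629° apart.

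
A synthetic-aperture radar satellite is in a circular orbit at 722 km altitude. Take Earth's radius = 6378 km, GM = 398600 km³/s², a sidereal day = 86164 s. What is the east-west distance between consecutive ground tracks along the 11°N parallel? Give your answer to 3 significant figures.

Semi-major axis a = 6378 + 722 = 7100 km. Period T = 2π√(a³/μ) = 2π√(7100³/398600) = 5953.9 s = 99.23 min.
Node shift per orbit = (5953.9/86164) × 360° = 24.88°.
Equatorial spacing = 24.88 × 111.3 km/° = 2769 km.
At 11° latitude, spacing = 2769 × cos(11°) = 2718 km.

2720 km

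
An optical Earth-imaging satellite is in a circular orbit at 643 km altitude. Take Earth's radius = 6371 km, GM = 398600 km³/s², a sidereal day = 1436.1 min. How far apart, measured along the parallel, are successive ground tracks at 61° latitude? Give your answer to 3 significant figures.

1320 km

Semi-major axis a = 6371 + 643 = 7014 km. Period T = 2π√(a³/μ) = 2π√(7014³/398600) = 5846.0 s = 97.43 min.
Node shift per orbit = (5846.0/86166) × 360° = 24.42°.
Equatorial spacing = 24.42 × 111.2 km/° = 2716 km.
At 61° latitude, spacing = 2716 × cos(61°) = 1317 km.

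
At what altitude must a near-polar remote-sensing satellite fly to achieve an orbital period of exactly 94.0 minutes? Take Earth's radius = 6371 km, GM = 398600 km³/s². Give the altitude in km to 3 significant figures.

477 km

T = 94.0 min = 5640.0 s.
From T = 2π√(a³/μ): a = (μ T²/4π²)^(1/3) = (398600 × 5640.0² / 4π²)^(1/3) = 6848 km.
Altitude h = a − R = 6848 − 6371 = 477 km.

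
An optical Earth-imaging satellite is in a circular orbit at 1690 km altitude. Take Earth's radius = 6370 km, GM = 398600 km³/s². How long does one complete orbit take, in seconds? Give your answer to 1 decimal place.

Semi-major axis a = 6370 + 1690 = 8060 km. Period T = 2π√(a³/μ) = 2π√(8060³/398600) = 7201.3 s = 120.02 min.

7201.3 seconds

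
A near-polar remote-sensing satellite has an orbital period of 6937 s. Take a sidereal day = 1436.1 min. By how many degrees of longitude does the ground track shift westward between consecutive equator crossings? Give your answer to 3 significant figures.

29.0°

During one orbit Earth rotates (6937.0 / 86166) × 360° = 28.98°.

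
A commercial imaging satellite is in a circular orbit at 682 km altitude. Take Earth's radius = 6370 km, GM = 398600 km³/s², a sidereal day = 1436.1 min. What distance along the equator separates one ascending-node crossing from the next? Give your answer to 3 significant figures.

Semi-major axis a = 6370 + 682 = 7052 km. Period T = 2π√(a³/μ) = 2π√(7052³/398600) = 5893.6 s = 98.23 min.
During one orbit Earth rotates (5893.6 / 86166) × 360° = 24.62°.
At the equator that is 24.62° × (2π·6370/360) km/° = 24.62 × 111.2 = 2738 km.

2740 km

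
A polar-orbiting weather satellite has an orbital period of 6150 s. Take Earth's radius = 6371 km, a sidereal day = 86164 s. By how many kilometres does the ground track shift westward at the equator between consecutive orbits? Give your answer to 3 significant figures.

During one orbit Earth rotates (6150.0 / 86164) × 360° = 25.70°.
At the equator that is 25.70° × (2π·6371/360) km/° = 25.70 × 111.2 = 2857 km.

2860 km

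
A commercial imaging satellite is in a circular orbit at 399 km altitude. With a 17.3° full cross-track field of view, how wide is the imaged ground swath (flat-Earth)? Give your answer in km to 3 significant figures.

121 km

Half-angle = 17.3°/2 = 8.65°.
Swath width ≈ 2h·tan(θ/2) = 2 × 399 × tan(8.65°) = 121.4 km.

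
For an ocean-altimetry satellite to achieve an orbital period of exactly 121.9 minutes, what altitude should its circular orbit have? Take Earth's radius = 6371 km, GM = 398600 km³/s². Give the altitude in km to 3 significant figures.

1770 km

T = 121.9 min = 7314.0 s.
From T = 2π√(a³/μ): a = (μ T²/4π²)^(1/3) = (398600 × 7314.0² / 4π²)^(1/3) = 8144 km.
Altitude h = a − R = 8144 − 6371 = 1773 km.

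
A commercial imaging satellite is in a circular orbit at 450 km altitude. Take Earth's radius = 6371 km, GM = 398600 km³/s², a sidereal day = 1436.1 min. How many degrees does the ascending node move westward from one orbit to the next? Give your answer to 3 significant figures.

Semi-major axis a = 6371 + 450 = 6821 km. Period T = 2π√(a³/μ) = 2π√(6821³/398600) = 5606.4 s = 93.44 min.
During one orbit Earth rotates (5606.4 / 86166) × 360° = 23.42°.

23.4°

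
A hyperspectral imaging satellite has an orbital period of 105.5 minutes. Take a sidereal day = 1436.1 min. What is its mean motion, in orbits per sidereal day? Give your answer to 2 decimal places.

T = 105.5 min = 6330.0 s.
Orbits per sidereal day = 86166 / 6330.0 = 13.612.

13.61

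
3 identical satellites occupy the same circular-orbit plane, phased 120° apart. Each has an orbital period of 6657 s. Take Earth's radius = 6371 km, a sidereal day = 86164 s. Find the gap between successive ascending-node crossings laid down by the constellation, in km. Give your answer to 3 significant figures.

Single-satellite node shift = (6657.0/86164) × 360° = 27.81°.
With 3 satellites evenly phased, successive equator crossings are 27.81/3 = 9.271° apart.
That is 9.271 × 111.2 = 1031 km at the equator.

1030 km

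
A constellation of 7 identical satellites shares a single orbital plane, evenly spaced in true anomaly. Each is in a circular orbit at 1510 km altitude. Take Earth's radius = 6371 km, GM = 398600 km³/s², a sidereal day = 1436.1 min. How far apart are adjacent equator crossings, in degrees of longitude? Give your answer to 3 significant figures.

Semi-major axis a = 6371 + 1510 = 7881 km. Period T = 2π√(a³/μ) = 2π√(7881³/398600) = 6962.8 s = 116.05 min.
Single-satellite node shift = (6962.8/86166) × 360° = 29.09°.
With 7 satellites evenly phased, successive equator crossings are 29.09/7 = 4.156° apart.

4.16°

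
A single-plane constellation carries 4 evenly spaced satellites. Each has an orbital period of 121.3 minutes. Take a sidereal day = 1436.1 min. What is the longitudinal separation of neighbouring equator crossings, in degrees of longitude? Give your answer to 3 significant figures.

7.60°

T = 121.3 min = 7278.0 s.
Single-satellite node shift = (7278.0/86166) × 360° = 30.41°.
With 4 satellites evenly phased, successive equator crossings are 30.41/4 = 7.602° apart.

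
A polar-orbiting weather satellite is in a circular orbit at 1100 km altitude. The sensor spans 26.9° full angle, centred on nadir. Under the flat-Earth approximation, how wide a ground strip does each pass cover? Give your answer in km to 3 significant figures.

Half-angle = 26.9°/2 = 13.45°.
Swath width ≈ 2h·tan(θ/2) = 2 × 1100 × tan(13.45°) = 526.1 km.

526 km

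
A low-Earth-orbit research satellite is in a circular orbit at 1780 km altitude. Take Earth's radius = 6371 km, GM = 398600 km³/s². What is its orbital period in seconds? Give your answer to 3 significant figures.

7320 seconds

Semi-major axis a = 6371 + 1780 = 8151 km. Period T = 2π√(a³/μ) = 2π√(8151³/398600) = 7323.6 s = 122.06 min.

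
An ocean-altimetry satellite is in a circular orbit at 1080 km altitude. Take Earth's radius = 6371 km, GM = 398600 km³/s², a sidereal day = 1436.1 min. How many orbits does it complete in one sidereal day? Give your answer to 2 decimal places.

13.46

Semi-major axis a = 6371 + 1080 = 7451 km. Period T = 2π√(a³/μ) = 2π√(7451³/398600) = 6400.8 s = 106.68 min.
Orbits per sidereal day = 86166 / 6400.8 = 13.462.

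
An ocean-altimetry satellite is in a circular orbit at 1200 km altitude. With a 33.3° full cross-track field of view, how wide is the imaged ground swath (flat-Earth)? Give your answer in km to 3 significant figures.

718 km

Half-angle = 33.3°/2 = 16.65°.
Swath width ≈ 2h·tan(θ/2) = 2 × 1200 × tan(16.65°) = 717.8 km.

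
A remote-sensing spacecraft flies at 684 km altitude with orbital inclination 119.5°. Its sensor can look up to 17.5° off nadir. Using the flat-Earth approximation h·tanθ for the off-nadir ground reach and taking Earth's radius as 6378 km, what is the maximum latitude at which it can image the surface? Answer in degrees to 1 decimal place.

Retrograde orbit: the ground track reaches ±(180° − i) = ±(180 − 119.5) = ±60.5°.
Sensor half-swath on the ground ≈ 684·tan(17.5°) = 216 km = 1.94° of latitude.
Maximum observable latitude ≈ 60.5 + 1.94 = 62.4°.

62.4°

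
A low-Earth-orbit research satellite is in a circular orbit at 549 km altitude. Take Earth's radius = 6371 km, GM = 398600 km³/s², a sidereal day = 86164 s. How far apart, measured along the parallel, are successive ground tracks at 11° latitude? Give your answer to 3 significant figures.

Semi-major axis a = 6371 + 549 = 6920 km. Period T = 2π√(a³/μ) = 2π√(6920³/398600) = 5728.9 s = 95.48 min.
Node shift per orbit = (5728.9/86164) × 360° = 23.94°.
Equatorial spacing = 23.94 × 111.2 km/° = 2662 km.
At 11° latitude, spacing = 2662 × cos(11°) = 2613 km.

2610 km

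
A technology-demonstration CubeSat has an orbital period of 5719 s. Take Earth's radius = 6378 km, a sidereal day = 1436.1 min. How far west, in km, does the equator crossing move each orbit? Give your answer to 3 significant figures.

2660 km

During one orbit Earth rotates (5719.0 / 86166) × 360° = 23.89°.
At the equator that is 23.89° × (2π·6378/360) km/° = 23.89 × 111.3 = 2660 km.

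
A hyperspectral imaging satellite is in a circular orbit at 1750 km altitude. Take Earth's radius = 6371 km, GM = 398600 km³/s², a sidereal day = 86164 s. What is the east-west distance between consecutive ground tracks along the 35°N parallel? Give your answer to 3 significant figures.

2770 km

Semi-major axis a = 6371 + 1750 = 8121 km. Period T = 2π√(a³/μ) = 2π√(8121³/398600) = 7283.3 s = 121.39 min.
Node shift per orbit = (7283.3/86164) × 360° = 30.43°.
Equatorial spacing = 30.43 × 111.2 km/° = 3384 km.
At 35° latitude, spacing = 3384 × cos(35°) = 2772 km.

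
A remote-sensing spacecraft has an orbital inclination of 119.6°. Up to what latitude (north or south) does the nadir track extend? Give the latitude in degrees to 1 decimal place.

Retrograde orbit: the ground track reaches ±(180° − i) = ±(180 − 119.6) = ±60.4°.

60.4°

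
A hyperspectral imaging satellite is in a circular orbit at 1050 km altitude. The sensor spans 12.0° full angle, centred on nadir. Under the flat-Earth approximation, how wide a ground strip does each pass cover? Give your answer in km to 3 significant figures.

Half-angle = 12.0°/2 = 6°.
Swath width ≈ 2h·tan(θ/2) = 2 × 1050 × tan(6°) = 220.7 km.

221 km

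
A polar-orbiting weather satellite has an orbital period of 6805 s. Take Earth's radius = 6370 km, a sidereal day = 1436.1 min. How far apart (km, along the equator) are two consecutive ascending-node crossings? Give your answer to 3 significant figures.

During one orbit Earth rotates (6805.0 / 86166) × 360° = 28.43°.
At the equator that is 28.43° × (2π·6370/360) km/° = 28.43 × 111.2 = 3161 km.

3160 km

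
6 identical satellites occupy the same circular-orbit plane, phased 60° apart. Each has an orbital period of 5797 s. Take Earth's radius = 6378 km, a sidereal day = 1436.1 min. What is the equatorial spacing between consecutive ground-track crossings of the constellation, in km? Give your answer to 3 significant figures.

449 km

Single-satellite node shift = (5797.0/86166) × 360° = 24.22°.
With 6 satellites evenly phased, successive equator crossings are 24.22/6 = 4.037° apart.
That is 4.037 × 111.3 = 449 km at the equator.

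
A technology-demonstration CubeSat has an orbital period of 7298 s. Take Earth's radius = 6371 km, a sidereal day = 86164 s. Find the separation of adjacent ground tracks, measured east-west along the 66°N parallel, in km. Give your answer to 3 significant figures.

1380 km

Node shift per orbit = (7298.0/86164) × 360° = 30.49°.
Equatorial spacing = 30.49 × 111.2 km/° = 3391 km.
At 66° latitude, spacing = 3391 × cos(66°) = 1379 km.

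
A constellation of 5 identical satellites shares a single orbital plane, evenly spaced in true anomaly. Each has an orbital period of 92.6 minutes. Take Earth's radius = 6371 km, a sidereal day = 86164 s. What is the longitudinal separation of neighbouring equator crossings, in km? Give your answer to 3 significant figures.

T = 92.6 min = 5556.0 s.
Single-satellite node shift = (5556.0/86164) × 360° = 23.21°.
With 5 satellites evenly phased, successive equator crossings are 23.21/5 = 4.643° apart.
That is 4.643 × 111.2 = 516 km at the equator.

516 km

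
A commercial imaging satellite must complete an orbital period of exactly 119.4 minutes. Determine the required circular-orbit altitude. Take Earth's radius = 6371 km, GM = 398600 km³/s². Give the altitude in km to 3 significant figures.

T = 119.4 min = 7164.0 s.
From T = 2π√(a³/μ): a = (μ T²/4π²)^(1/3) = (398600 × 7164.0² / 4π²)^(1/3) = 8032 km.
Altitude h = a − R = 8032 − 6371 = 1661 km.

1660 km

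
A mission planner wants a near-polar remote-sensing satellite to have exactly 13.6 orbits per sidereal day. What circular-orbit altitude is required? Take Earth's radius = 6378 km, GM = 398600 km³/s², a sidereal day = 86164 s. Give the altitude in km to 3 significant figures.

Required period T = 86164 / 13.6 = 6335.6 s.
From T = 2π√(a³/μ): a = (μ T²/4π²)^(1/3) = (398600 × 6335.6² / 4π²)^(1/3) = 7400 km.
Altitude h = a − R = 7400 − 6378 = 1022 km.

1020 km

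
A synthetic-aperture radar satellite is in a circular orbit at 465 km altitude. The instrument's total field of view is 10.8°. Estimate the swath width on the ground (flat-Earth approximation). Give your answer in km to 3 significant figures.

87.9 km

Half-angle = 10.8°/2 = 5.4°.
Swath width ≈ 2h·tan(θ/2) = 2 × 465 × tan(5.4°) = 87.9 km.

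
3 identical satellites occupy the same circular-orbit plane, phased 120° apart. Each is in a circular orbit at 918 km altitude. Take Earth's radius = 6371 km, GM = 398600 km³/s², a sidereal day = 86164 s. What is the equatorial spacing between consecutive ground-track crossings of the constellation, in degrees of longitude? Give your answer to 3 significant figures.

Semi-major axis a = 6371 + 918 = 7289 km. Period T = 2π√(a³/μ) = 2π√(7289³/398600) = 6193.2 s = 103.22 min.
Single-satellite node shift = (6193.2/86164) × 360° = 25.88°.
With 3 satellites evenly phased, successive equator crossings are 25.88/3 = 8.625° apart.

8.63°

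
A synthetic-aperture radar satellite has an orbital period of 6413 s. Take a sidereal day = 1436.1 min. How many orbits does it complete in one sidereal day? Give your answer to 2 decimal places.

13.44

Orbits per sidereal day = 86166 / 6413.0 = 13.436.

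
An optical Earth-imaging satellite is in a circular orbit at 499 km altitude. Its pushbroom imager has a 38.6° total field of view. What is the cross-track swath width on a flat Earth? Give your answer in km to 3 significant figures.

349 km

Half-angle = 38.6°/2 = 19.3°.
Swath width ≈ 2h·tan(θ/2) = 2 × 499 × tan(19.3°) = 349.5 km.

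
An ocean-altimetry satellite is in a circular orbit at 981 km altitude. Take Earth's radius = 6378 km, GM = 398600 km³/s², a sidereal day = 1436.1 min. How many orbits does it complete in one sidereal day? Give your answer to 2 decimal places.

13.72

Semi-major axis a = 6378 + 981 = 7359 km. Period T = 2π√(a³/μ) = 2π√(7359³/398600) = 6282.6 s = 104.71 min.
Orbits per sidereal day = 86166 / 6282.6 = 13.715.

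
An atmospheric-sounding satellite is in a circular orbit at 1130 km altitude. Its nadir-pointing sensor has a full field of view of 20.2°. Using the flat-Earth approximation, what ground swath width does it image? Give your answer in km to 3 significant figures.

403 km

Half-angle = 20.2°/2 = 10.1°.
Swath width ≈ 2h·tan(θ/2) = 2 × 1130 × tan(10.1°) = 402.6 km.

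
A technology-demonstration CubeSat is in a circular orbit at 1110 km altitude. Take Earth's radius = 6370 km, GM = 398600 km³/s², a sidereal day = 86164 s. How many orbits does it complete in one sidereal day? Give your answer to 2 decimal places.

Semi-major axis a = 6370 + 1110 = 7480 km. Period T = 2π√(a³/μ) = 2π√(7480³/398600) = 6438.2 s = 107.30 min.
Orbits per sidereal day = 86164 / 6438.2 = 13.383.

13.38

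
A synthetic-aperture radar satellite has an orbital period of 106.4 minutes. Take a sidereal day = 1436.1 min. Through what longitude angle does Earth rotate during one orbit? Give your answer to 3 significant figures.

26.7°

T = 106.4 min = 6384.0 s.
During one orbit Earth rotates (6384.0 / 86166) × 360° = 26.67°.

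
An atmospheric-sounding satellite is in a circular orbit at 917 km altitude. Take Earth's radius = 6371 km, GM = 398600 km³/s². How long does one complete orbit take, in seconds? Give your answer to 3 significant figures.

Semi-major axis a = 6371 + 917 = 7288 km. Period T = 2π√(a³/μ) = 2π√(7288³/398600) = 6191.9 s = 103.20 min.

6190 seconds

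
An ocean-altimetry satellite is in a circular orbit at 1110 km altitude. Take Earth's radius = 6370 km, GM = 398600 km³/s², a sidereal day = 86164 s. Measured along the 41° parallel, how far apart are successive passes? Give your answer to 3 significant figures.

Semi-major axis a = 6370 + 1110 = 7480 km. Period T = 2π√(a³/μ) = 2π√(7480³/398600) = 6438.2 s = 107.30 min.
Node shift per orbit = (6438.2/86164) × 360° = 26.90°.
Equatorial spacing = 26.90 × 111.2 km/° = 2991 km.
At 41° latitude, spacing = 2991 × cos(41°) = 2257 km.

2260 km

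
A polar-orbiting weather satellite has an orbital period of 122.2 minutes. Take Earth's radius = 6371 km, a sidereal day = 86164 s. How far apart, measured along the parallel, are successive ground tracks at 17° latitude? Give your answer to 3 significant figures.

3260 km

T = 122.2 min = 7332.0 s.
Node shift per orbit = (7332.0/86164) × 360° = 30.63°.
Equatorial spacing = 30.63 × 111.2 km/° = 3406 km.
At 17° latitude, spacing = 3406 × cos(17°) = 3257 km.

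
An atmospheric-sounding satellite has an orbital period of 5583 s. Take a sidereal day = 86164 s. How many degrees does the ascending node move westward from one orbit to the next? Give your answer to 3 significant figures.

23.3°

During one orbit Earth rotates (5583.0 / 86164) × 360° = 23.33°.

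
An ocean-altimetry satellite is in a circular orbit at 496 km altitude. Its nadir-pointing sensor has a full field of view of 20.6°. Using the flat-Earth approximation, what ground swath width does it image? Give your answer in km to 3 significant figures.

Half-angle = 20.6°/2 = 10.3°.
Swath width ≈ 2h·tan(θ/2) = 2 × 496 × tan(10.3°) = 180.3 km.

180 km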